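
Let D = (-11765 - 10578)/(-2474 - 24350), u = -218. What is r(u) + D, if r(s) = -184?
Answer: -4913273/26824 ≈ -183.17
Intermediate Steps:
D = 22343/26824 (D = -22343/(-26824) = -22343*(-1/26824) = 22343/26824 ≈ 0.83295)
r(u) + D = -184 + 22343/26824 = -4913273/26824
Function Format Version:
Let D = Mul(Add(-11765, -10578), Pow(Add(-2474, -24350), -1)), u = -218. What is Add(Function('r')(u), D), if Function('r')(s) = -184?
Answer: Rational(-4913273, 26824) ≈ -183.17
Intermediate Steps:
D = Rational(22343, 26824) (D = Mul(-22343, Pow(-26824, -1)) = Mul(-22343, Rational(-1, 26824)) = Rational(22343, 26824) ≈ 0.83295)
Add(Function('r')(u), D) = Add(-184, Rational(22343, 26824)) = Rational(-4913273, 26824)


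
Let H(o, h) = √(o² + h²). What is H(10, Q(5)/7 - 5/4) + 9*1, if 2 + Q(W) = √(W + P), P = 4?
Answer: 9 + √79361/28 ≈ 19.061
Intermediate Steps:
Q(W) = -2 + √(4 + W) (Q(W) = -2 + √(W + 4) = -2 + √(4 + W))
H(o, h) = √(h² + o²)
H(10, Q(5)/7 - 5/4) + 9*1 = √(((-2 + √(4 + 5))/7 - 5/4)² + 10²) + 9*1 = √(((-2 + √9)*(⅐) - 5*¼)² + 100) + 9 = √(((-2 + 3)*(⅐) - 5/4)² + 100) + 9 = √((1*(⅐) - 5/4)² + 100) + 9 = √((⅐ - 5/4)² + 100) + 9 = √((-31/28)² + 100) + 9 = √(961/784 + 100) + 9 = √(79361/784) + 9 = √79361/28 + 9 = 9 + √79361/28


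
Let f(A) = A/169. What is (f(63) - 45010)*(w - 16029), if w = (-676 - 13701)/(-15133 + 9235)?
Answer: 719013868954955/996762 ≈ 7.2135e+8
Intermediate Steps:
f(A) = A/169 (f(A) = A*(1/169) = A/169)
w = 14377/5898 (w = -14377/(-5898) = -14377*(-1/5898) = 14377/5898 ≈ 2.4376)
(f(63) - 45010)*(w - 16029) = ((1/169)*63 - 45010)*(14377/5898 - 16029) = (63/169 - 45010)*(-94524665/5898) = -7606627/169*(-94524665/5898) = 719013868954955/996762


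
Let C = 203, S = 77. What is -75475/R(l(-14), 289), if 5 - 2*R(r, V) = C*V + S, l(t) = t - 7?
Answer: 150950/58739 ≈ 2.5698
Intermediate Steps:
l(t) = -7 + t
R(r, V) = -36 - 203*V/2 (R(r, V) = 5/2 - (203*V + 77)/2 = 5/2 - (77 + 203*V)/2 = 5/2 + (-77/2 - 203*V/2) = -36 - 203*V/2)
-75475/R(l(-14), 289) = -75475/(-36 - 203/2*289) = -75475/(-36 - 58667/2) = -75475/(-58739/2) = -75475*(-2/58739) = 150950/58739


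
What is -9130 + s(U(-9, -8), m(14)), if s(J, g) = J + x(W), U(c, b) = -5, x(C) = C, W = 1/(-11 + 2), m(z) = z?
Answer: -82216/9 ≈ -9135.1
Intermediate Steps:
W = -⅑ (W = 1/(-9) = -⅑ ≈ -0.11111)
s(J, g) = -⅑ + J (s(J, g) = J - ⅑ = -⅑ + J)
-9130 + s(U(-9, -8), m(14)) = -9130 + (-⅑ - 5) = -9130 - 46/9 = -82216/9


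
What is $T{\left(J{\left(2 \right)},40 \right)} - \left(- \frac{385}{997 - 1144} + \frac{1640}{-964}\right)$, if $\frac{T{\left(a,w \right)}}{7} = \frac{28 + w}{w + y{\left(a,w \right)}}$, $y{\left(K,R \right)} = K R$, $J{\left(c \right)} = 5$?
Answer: $\frac{35951}{33740} \approx 1.0655$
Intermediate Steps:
$T{\left(a,w \right)} = \frac{7 \left(28 + w\right)}{w + a w}$ ($T{\left(a,w \right)} = 7 \frac{28 + w}{w + a w} = \frac{7 \left(28 + w\right)}{w + a w}$)
$T{\left(J{\left(2 \right)},40 \right)} - \left(- \frac{385}{997 - 1144} + \frac{1640}{-964}\right) = \frac{7 \left(28 + 40\right)}{40 \left(1 + 5\right)} - \left(- \frac{385}{997 - 1144} + \frac{1640}{-964}\right) = 7 \cdot \frac{1}{40} \cdot \frac{1}{6} \cdot 68 - \left(- \frac{385}{997 - 1144} + 1640 \left(- \frac{1}{964}\right)\right) = 7 \cdot \frac{1}{40} \cdot \frac{1}{6} \cdot 68 - \left(- \frac{385}{-147} - \frac{410}{241}\right) = \frac{119}{60} - \left(\left(-385\right) \left(- \frac{1}{147}\right) - \frac{410}{241}\right) = \frac{119}{60} - \left(\frac{55}{21} - \frac{410}{241}\right) = \frac{119}{60} - \frac{4645}{5061} = \frac{35951}{33740}$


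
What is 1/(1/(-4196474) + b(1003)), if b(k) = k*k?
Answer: 4196474/4221690612265 ≈ 9.9403e-7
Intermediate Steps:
b(k) = k**2
1/(1/(-4196474) + b(1003)) = 1/(1/(-4196474) + 1003**2) = 1/(-1/4196474 + 1006009) = 1/(4221690612265/4196474) = 4196474/4221690612265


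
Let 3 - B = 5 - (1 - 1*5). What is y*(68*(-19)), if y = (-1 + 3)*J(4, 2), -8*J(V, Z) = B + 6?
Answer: 0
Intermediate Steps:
B = -6 (B = 3 - (5 - (1 - 1*5)) = 3 - (5 - (1 - 5)) = 3 - (5 - 1*(-4)) = 3 - (5 + 4) = 3 - 1*9 = 3 - 9 = -6)
J(V, Z) = 0 (J(V, Z) = -(-6 + 6)/8 = -⅛*0 = 0)
y = 0 (y = (-1 + 3)*0 = 2*0 = 0)
y*(68*(-19)) = 0*(68*(-19)) = 0*(-1292) = 0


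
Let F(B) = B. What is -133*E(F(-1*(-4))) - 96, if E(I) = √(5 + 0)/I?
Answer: -96 - 133*√5/4 ≈ -170.35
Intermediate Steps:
E(I) = √5/I
-133*E(F(-1*(-4))) - 96 = -133*√5/((-1*(-4))) - 96 = -133*√5/4 - 96 = -96 - 133*√5/4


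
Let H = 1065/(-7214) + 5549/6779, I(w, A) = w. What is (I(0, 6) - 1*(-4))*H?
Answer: 65621702/24451853 ≈ 2.6837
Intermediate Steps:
H = 32810851/48903706 (H = 1065*(-1/7214) + 5549*(1/6779) = -1065/7214 + 5549/6779 = 32810851/48903706 ≈ 0.67093)
(I(0, 6) - 1*(-4))*H = (0 - 1*(-4))*(32810851/48903706) = (0 + 4)*(32810851/48903706) = 4*(32810851/48903706) = 65621702/24451853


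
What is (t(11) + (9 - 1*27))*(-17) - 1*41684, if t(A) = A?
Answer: -41565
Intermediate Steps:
(t(11) + (9 - 1*27))*(-17) - 1*41684 = (11 + (9 - 1*27))*(-17) - 1*41684 = (11 + (9 - 27))*(-17) - 41684 = (11 - 18)*(-17) - 41684 = -7*(-17) - 41684 = 119 - 41684 = -41565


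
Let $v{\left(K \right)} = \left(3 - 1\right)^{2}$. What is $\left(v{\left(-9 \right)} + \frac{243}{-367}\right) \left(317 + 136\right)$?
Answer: $\frac{554925}{367} \approx 1512.1$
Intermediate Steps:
$v{\left(K \right)} = 4$ ($v{\left(K \right)} = 2^{2} = 4$)
$\left(v{\left(-9 \right)} + \frac{243}{-367}\right) \left(317 + 136\right) = \left(4 + \frac{243}{-367}\right) \left(317 + 136\right) = \left(4 + 243 \left(- \frac{1}{367}\right)\right) 453 = \left(4 - \frac{243}{367}\right) 453 = \frac{1225}{367} \cdot 453 = \frac{554925}{367}$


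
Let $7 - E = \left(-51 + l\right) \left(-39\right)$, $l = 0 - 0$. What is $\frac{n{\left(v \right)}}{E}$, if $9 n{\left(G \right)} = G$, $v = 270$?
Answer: $- \frac{15}{991} \approx -0.015136$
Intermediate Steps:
$l = 0$ ($l = 0 + 0 = 0$)
$n{\left(G \right)} = \frac{G}{9}$
$E = -1982$ ($E = 7 - \left(-51 + 0\right) \left(-39\right) = 7 - \left(-51\right) \left(-39\right) = 7 - 1989 = -1982$)
$\frac{n{\left(v \right)}}{E} = \frac{\frac{1}{9} \cdot 270}{-1982} = 30 \left(- \frac{1}{1982}\right) = - \frac{15}{991}$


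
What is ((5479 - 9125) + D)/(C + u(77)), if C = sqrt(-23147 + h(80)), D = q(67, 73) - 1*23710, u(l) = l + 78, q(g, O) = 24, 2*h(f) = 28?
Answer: -2118230/23579 + 13666*I*sqrt(23133)/23579 ≈ -89.835 + 88.152*I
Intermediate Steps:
h(f) = 14 (h(f) = (1/2)*28 = 14)
u(l) = 78 + l
D = -23686 (D = 24 - 1*23710 = 24 - 23710 = -23686)
C = I*sqrt(23133) (C = sqrt(-23147 + 14) = sqrt(-23133) = I*sqrt(23133) ≈ 152.1*I)
((5479 - 9125) + D)/(C + u(77)) = ((5479 - 9125) - 23686)/(I*sqrt(23133) + (78 + 77)) = (-3646 - 23686)/(I*sqrt(23133) + 155) = -27332/(155 + I*sqrt(23133))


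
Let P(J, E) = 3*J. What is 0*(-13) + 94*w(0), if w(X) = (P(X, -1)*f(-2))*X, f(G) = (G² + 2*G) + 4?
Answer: 0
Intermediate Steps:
f(G) = 4 + G² + 2*G
w(X) = 12*X² (w(X) = ((3*X)*(4 + (-2)² + 2*(-2)))*X = ((3*X)*(4 + 4 - 4))*X = ((3*X)*4)*X = (12*X)*X = 12*X²)
0*(-13) + 94*w(0) = 0*(-13) + 94*(12*0²) = 0 + 94*(12*0) = 0 + 94*0 = 0 + 0 = 0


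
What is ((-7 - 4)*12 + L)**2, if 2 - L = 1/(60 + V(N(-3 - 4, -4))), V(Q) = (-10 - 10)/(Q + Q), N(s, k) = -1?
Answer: 82828201/4900 ≈ 16904.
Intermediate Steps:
V(Q) = -10/Q (V(Q) = -20*1/(2*Q) = -10/Q)
L = 139/70 (L = 2 - 1/(60 - 10/(-1)) = 2 - 1/(60 - 10*(-1)) = 2 - 1/(60 + 10) = 2 - 1/70 = 139/70 ≈ 1.9857)
((-7 - 4)*12 + L)**2 = ((-7 - 4)*12 + 139/70)**2 = (-11*12 + 139/70)**2 = (-132 + 139/70)**2 = (-9101/70)**2 = 82828201/4900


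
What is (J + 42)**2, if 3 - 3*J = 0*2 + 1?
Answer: 16384/9 ≈ 1820.4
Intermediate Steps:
J = 2/3 (J = 1 - (0*2 + 1)/3 = 1 - (0 + 1)/3 = 1 - 1/3*1 = 1 - 1/3 = 2/3 ≈ 0.66667)
(J + 42)**2 = (2/3 + 42)**2 = (128/3)**2 = 16384/9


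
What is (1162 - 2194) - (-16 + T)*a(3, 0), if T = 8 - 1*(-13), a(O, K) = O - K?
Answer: -1047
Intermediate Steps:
T = 21 (T = 8 + 13 = 21)
(1162 - 2194) - (-16 + T)*a(3, 0) = (1162 - 2194) - (-16 + 21)*(3 - 1*0) = -1032 - 5*(3 + 0) = -1032 - 5*3 = -1032 - 1*15 = -1032 - 15 = -1047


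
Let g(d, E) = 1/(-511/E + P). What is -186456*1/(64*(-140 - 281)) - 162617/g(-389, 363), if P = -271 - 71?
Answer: 68273906399233/1222584 ≈ 5.5844e+7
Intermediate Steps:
P = -342
g(d, E) = 1/(-342 - 511/E) (g(d, E) = 1/(-511/E - 342) = 1/(-342 - 511/E))
-186456*1/(64*(-140 - 281)) - 162617/g(-389, 363) = -186456*1/(64*(-140 - 281)) - 162617/(363/(-511 - 342*363)) = -186456/(64*(-421)) - 162617/(363/(-511 - 124146)) = -186456/(-26944) - 162617/(363/(-124657)) = -186456*(-1/26944) - 162617/(363*(-1/124657)) = 23307/3368 - 162617/(-363/124657) = 23307/3368 - 162617*(-124657/363) = 23307/3368 + 20271347369/363 = 68273906399233/1222584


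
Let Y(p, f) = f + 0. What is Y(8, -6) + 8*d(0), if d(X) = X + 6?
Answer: 42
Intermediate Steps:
Y(p, f) = f
d(X) = 6 + X
Y(8, -6) + 8*d(0) = -6 + 8*(6 + 0) = -6 + 8*6 = -6 + 48 = 42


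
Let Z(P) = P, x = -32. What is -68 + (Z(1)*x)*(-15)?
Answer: 412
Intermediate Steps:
-68 + (Z(1)*x)*(-15) = -68 + (1*(-32))*(-15) = -68 - 32*(-15) = -68 + 480 = 412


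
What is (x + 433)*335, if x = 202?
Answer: 212725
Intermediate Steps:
(x + 433)*335 = (202 + 433)*335 = 635*335 = 212725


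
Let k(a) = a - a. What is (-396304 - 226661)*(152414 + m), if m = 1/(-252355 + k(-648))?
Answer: -4792150160092617/50471 ≈ -9.4949e+10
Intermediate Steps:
k(a) = 0
m = -1/252355 (m = 1/(-252355 + 0) = 1/(-252355) = -1/252355 ≈ -3.9627e-6)
(-396304 - 226661)*(152414 + m) = (-396304 - 226661)*(152414 - 1/252355) = -622965*38462434969/252355 = -4792150160092617/50471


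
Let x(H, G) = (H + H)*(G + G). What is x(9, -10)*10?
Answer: -3600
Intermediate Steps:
x(H, G) = 4*G*H (x(H, G) = (2*H)*(2*G) = 4*G*H)
x(9, -10)*10 = (4*(-10)*9)*10 = -360*10 = -3600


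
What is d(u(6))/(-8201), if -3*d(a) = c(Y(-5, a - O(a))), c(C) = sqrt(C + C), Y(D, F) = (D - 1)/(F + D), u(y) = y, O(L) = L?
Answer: 2*sqrt(15)/123015 ≈ 6.2968e-5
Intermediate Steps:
Y(D, F) = (-1 + D)/(D + F)
c(C) = sqrt(2)*sqrt(C) (c(C) = sqrt(2*C) = sqrt(2)*sqrt(C))
d(a) = -2*sqrt(15)/15 (d(a) = -sqrt(2)*sqrt((-1 - 5)/(-5 + (a - a)))/3 = -sqrt(2)*sqrt(-6/(-5 + 0))/3 = -sqrt(2)*sqrt(-6/(-5))/3 = -sqrt(2)*sqrt(-1/5*(-6))/3 = -sqrt(2)*sqrt(6/5)/3 = -sqrt(2)*sqrt(30)/5/3 = -2*sqrt(15)/15)
d(u(6))/(-8201) = -2*sqrt(15)/15/(-8201) = -2*sqrt(15)/15*(-1/8201) = 2*sqrt(15)/123015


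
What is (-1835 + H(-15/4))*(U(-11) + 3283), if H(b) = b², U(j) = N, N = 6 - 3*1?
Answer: -47868805/8 ≈ -5.9836e+6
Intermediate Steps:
N = 3 (N = 6 - 3 = 3)
U(j) = 3
(-1835 + H(-15/4))*(U(-11) + 3283) = (-1835 + (-15/4)²)*(3 + 3283) = (-1835 + (-15*¼)²)*3286 = (-1835 + (-15/4)²)*3286 = (-1835 + 225/16)*3286 = -29135/16*3286 = -47868805/8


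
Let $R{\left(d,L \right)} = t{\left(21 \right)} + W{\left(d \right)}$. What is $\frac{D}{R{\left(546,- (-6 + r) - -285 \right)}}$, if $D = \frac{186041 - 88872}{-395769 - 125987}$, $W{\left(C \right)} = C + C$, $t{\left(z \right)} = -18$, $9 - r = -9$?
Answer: $- \frac{97169}{560365944} \approx -0.0001734$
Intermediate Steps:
$r = 18$ ($r = 9 - -9 = 9 + 9 = 18$)
$W{\left(C \right)} = 2 C$
$D = - \frac{97169}{521756}$ ($D = \frac{97169}{-521756} = 97169 \left(- \frac{1}{521756}\right) = - \frac{97169}{521756} \approx -0.18623$)
$R{\left(d,L \right)} = -18 + 2 d$
$\frac{D}{R{\left(546,- (-6 + r) - -285 \right)}} = - \frac{97169}{521756 \left(-18 + 2 \cdot 546\right)} = - \frac{97169}{521756 \left(-18 + 1092\right)} = - \frac{97169}{521756 \cdot 1074} = \left(- \frac{97169}{521756}\right) \frac{1}{1074} = - \frac{97169}{560365944}$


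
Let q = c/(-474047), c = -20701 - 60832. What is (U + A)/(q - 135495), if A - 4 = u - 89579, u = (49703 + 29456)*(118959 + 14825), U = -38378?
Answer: -5020195512968041/64230916732 ≈ -78159.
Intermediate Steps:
c = -81533
u = 10590207656 (u = 79159*133784 = 10590207656)
A = 10590118081 (A = 4 + (10590207656 - 89579) = 4 + 10590118077 = 10590118081)
q = 81533/474047 (q = -81533/(-474047) = -81533*(-1/474047) = 81533/474047 ≈ 0.17199)
(U + A)/(q - 135495) = (-38378 + 10590118081)/(81533/474047 - 135495) = 10590079703/(-64230916732/474047) = 10590079703*(-474047/64230916732) = -5020195512968041/64230916732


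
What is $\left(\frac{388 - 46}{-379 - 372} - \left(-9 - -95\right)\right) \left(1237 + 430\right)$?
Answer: $- \frac{108234976}{751} \approx -1.4412 \cdot 10^{5}$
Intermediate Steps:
$\left(\frac{388 - 46}{-379 - 372} - \left(-9 - -95\right)\right) \left(1237 + 430\right) = \left(\frac{342}{-751} - \left(-9 + 95\right)\right) 1667 = \left(342 \left(- \frac{1}{751}\right) - 86\right) 1667 = \left(- \frac{342}{751} - 86\right) 1667 = \left(- \frac{64928}{751}\right) 1667 = - \frac{108234976}{751}$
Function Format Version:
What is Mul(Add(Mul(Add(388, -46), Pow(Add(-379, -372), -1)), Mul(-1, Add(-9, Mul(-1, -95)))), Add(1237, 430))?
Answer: Rational(-108234976, 751) ≈ -1.4412e+5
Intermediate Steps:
Mul(Add(Mul(Add(388, -46), Pow(Add(-379, -372), -1)), Mul(-1, Add(-9, Mul(-1, -95)))), Add(1237, 430)) = Mul(Add(Mul(342, Pow(-751, -1)), Mul(-1, Add(-9, 95))), 1667) = Mul(Add(Mul(342, Rational(-1, 751)), Mul(-1, 86)), 1667) = Mul(Add(Rational(-342, 751), -86), 1667) = Mul(Rational(-64928, 751), 1667) = Rational(-108234976, 751)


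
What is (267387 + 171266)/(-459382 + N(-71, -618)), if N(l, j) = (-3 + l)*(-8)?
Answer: -438653/458790 ≈ -0.95611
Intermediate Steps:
N(l, j) = 24 - 8*l
(267387 + 171266)/(-459382 + N(-71, -618)) = (267387 + 171266)/(-459382 + (24 - 8*(-71))) = 438653/(-459382 + (24 + 568)) = 438653/(-459382 + 592) = 438653/(-458790) = 438653*(-1/458790) = -438653/458790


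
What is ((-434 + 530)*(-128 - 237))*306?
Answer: -10722240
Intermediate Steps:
((-434 + 530)*(-128 - 237))*306 = (96*(-365))*306 = -35040*306 = -10722240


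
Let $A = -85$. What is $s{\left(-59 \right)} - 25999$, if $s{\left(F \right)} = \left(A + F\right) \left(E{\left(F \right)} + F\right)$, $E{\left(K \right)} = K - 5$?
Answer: $-8287$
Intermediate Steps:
$E{\left(K \right)} = -5 + K$
$s{\left(F \right)} = \left(-85 + F\right) \left(-5 + 2 F\right)$ ($s{\left(F \right)} = \left(-85 + F\right) \left(\left(-5 + F\right) + F\right) = \left(-85 + F\right) \left(-5 + 2 F\right)$)
$s{\left(-59 \right)} - 25999 = \left(425 - -10325 + 2 \left(-59\right)^{2}\right) - 25999 = \left(425 + 10325 + 2 \cdot 3481\right) - 25999 = \left(425 + 10325 + 6962\right) - 25999 = 17712 - 25999 = -8287$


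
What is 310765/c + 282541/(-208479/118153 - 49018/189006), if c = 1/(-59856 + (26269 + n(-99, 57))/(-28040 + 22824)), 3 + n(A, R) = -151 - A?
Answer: -548177742237399724472001/29467404469456 ≈ -1.8603e+10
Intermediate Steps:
n(A, R) = -154 - A (n(A, R) = -3 + (-151 - A) = -154 - A)
c = -2608/156117555 (c = 1/(-59856 + (26269 + (-154 - 1*(-99)))/(-28040 + 22824)) = 1/(-59856 + (26269 + (-154 + 99))/(-5216)) = 1/(-59856 + (26269 - 55)*(-1/5216)) = 1/(-59856 + 26214*(-1/5216)) = 1/(-59856 - 13107/2608) = 1/(-156117555/2608) = -2608/156117555 ≈ -1.6705e-5)
310765/c + 282541/(-208479/118153 - 49018/189006) = 310765/(-2608/156117555) + 282541/(-208479/118153 - 49018/189006) = 310765*(-156117555/2608) + 282541/(-208479*1/118153 - 49018*1/189006) = -48515871979575/2608 + 282541/(-208479/118153 - 24509/94503) = -48515871979575/2608 + 282541/(-22597702814/11165812959) = -48515871979575/2608 + 282541*(-11165812959/22597702814) = -48515871979575/2608 - 3154799959248819/22597702814 = -548177742237399724472001/29467404469456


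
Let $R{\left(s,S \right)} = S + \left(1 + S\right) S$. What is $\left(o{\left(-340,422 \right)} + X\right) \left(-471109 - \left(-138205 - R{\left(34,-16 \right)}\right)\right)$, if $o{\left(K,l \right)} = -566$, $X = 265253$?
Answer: $-88056071160$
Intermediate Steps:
$R{\left(s,S \right)} = S + S \left(1 + S\right)$
$\left(o{\left(-340,422 \right)} + X\right) \left(-471109 - \left(-138205 - R{\left(34,-16 \right)}\right)\right) = \left(-566 + 265253\right) \left(-471109 + \left(\left(156167 - 16 \left(2 - 16\right)\right) - 17962\right)\right) = 264687 \left(-471109 + \left(\left(156167 - -224\right) - 17962\right)\right) = 264687 \left(-471109 + \left(\left(156167 + 224\right) - 17962\right)\right) = 264687 \left(-471109 + \left(156391 - 17962\right)\right) = 264687 \left(-471109 + 138429\right) = 264687 \left(-332680\right) = -88056071160$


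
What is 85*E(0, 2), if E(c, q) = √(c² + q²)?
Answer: 170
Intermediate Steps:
85*E(0, 2) = 85*√(0² + 2²) = 85*√(0 + 4) = 85*√4 = 85*2 = 170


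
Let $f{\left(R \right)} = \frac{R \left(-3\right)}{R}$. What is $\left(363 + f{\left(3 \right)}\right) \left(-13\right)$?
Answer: $-4680$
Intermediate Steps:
$f{\left(R \right)} = -3$ ($f{\left(R \right)} = \frac{\left(-3\right) R}{R} = -3$)
$\left(363 + f{\left(3 \right)}\right) \left(-13\right) = \left(363 - 3\right) \left(-13\right) = 360 \left(-13\right) = -4680$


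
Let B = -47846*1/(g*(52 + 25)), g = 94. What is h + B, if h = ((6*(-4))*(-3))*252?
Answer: 1396579/77 ≈ 18137.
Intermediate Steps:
h = 18144 (h = -24*(-3)*252 = 72*252 = 18144)
B = -509/77 (B = -47846*1/(94*(52 + 25)) = -47846/(77*94) = -47846/7238 = -47846*1/7238 = -509/77 ≈ -6.6104)
h + B = 18144 - 509/77 = 1396579/77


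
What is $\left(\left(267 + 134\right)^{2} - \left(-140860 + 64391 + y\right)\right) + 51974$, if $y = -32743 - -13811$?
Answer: $308176$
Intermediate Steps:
$y = -18932$ ($y = -32743 + 13811 = -18932$)
$\left(\left(267 + 134\right)^{2} - \left(-140860 + 64391 + y\right)\right) + 51974 = \left(\left(267 + 134\right)^{2} + \left(140860 - \left(-18932 - -64391\right)\right)\right) + 51974 = \left(401^{2} + \left(140860 - \left(-18932 + 64391\right)\right)\right) + 51974 = \left(160801 + \left(140860 - 45459\right)\right) + 51974 = \left(160801 + 95401\right) + 51974 = 256202 + 51974 = 308176$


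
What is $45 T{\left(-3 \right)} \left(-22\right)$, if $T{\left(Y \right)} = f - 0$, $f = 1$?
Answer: $-990$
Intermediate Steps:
$T{\left(Y \right)} = 1$ ($T{\left(Y \right)} = 1 - 0 = 1 + 0 = 1$)
$45 T{\left(-3 \right)} \left(-22\right) = 45 \cdot 1 \left(-22\right) = 45 \left(-22\right) = -990$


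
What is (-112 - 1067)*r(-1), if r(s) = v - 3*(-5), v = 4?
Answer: -22401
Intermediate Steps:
r(s) = 19 (r(s) = 4 - 3*(-5) = 4 + 15 = 19)
(-112 - 1067)*r(-1) = (-112 - 1067)*19 = -1179*19 = -22401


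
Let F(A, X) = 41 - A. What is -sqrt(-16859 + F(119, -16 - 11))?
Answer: -I*sqrt(16937) ≈ -130.14*I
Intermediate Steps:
-sqrt(-16859 + F(119, -16 - 11)) = -sqrt(-16859 + (41 - 1*119)) = -sqrt(-16859 + (41 - 119)) = -sqrt(-16859 - 78) = -sqrt(-16937) = -I*sqrt(16937)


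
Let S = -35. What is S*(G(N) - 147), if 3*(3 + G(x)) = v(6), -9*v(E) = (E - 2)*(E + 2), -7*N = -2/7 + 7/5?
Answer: 142870/27 ≈ 5291.5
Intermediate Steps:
N = -39/245 (N = -(-2/7 + 7/5)/7 = -⅐*39/35 = -39/245 ≈ -0.15918)
v(E) = -(-2 + E)*(2 + E)/9 (v(E) = -(E - 2)*(E + 2)/9 = -(-2 + E)*(2 + E)/9)
G(x) = -113/27 (G(x) = -3 + (4/9 - ⅑*6²)/3 = -3 + (4/9 - ⅑*36)/3 = -3 + (4/9 - 4)/3 = -3 + (⅓)*(-32/9) = -3 - 32/27 = -113/27)
S*(G(N) - 147) = -35*(-113/27 - 147) = -35*(-4082/27) = 142870/27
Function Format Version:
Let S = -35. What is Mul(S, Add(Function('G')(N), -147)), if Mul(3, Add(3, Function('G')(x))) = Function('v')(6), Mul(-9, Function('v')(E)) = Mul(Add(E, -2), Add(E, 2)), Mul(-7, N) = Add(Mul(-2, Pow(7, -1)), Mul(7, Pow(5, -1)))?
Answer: Rational(142870, 27) ≈ 5291.5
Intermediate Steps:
N = Rational(-39, 245) (N = Mul(Rational(-1, 7), Add(Mul(-2, Pow(7, -1)), Mul(7, Pow(5, -1)))) = Mul(Rational(-1, 7), Add(Mul(-2, Rational(1, 7)), Mul(7, Rational(1, 5)))) = Mul(Rational(-1, 7), Add(Rational(-2, 7), Rational(7, 5))) = Mul(Rational(-1, 7), Rational(39, 35)) = Rational(-39, 245) ≈ -0.15918)
Function('v')(E) = Mul(Rational(-1, 9), Add(-2, E), Add(2, E)) (Function('v')(E) = Mul(Rational(-1, 9), Mul(Add(E, -2), Add(E, 2))) = Mul(Rational(-1, 9), Mul(Add(-2, E), Add(2, E))) = Mul(Rational(-1, 9), Add(-2, E), Add(2, E)))
Function('G')(x) = Rational(-113, 27) (Function('G')(x) = Add(-3, Mul(Rational(1, 3), Add(Rational(4, 9), Mul(Rational(-1, 9), Pow(6, 2))))) = Add(-3, Mul(Rational(1, 3), Add(Rational(4, 9), Mul(Rational(-1, 9), 36)))) = Add(-3, Mul(Rational(1, 3), Add(Rational(4, 9), -4))) = Add(-3, Mul(Rational(1, 3), Rational(-32, 9))) = Add(-3, Rational(-32, 27)) = Rational(-113, 27))
Mul(S, Add(Function('G')(N), -147)) = Mul(-35, Add(Rational(-113, 27), -147)) = Mul(-35, Rational(-4082, 27)) = Rational(142870, 27)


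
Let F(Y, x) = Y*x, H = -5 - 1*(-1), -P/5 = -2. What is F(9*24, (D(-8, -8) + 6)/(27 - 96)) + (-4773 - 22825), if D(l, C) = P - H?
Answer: -636194/23 ≈ -27661.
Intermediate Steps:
P = 10 (P = -5*(-2) = 10)
H = -4 (H = -5 + 1 = -4)
D(l, C) = 14 (D(l, C) = 10 - 1*(-4) = 10 + 4 = 14)
F(9*24, (D(-8, -8) + 6)/(27 - 96)) + (-4773 - 22825) = (9*24)*((14 + 6)/(27 - 96)) + (-4773 - 22825) = 216*(20/(-69)) - 27598 = 216*(20*(-1/69)) - 27598 = 216*(-20/69) - 27598 = -1440/23 - 27598 = -636194/23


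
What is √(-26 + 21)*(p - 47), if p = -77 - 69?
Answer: -193*I*√5 ≈ -431.56*I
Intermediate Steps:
p = -146
√(-26 + 21)*(p - 47) = √(-26 + 21)*(-146 - 47) = √(-5)*(-193) = (I*√5)*(-193) = -193*I*√5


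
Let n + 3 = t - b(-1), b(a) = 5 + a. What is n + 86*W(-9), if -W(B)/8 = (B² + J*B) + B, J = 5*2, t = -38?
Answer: 12339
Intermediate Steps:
n = -45 (n = -3 + (-38 - (5 - 1)) = -3 + (-38 - 1*4) = -3 + (-38 - 4) = -3 - 42 = -45)
J = 10
W(B) = -88*B - 8*B² (W(B) = -8*((B² + 10*B) + B) = -8*(B² + 11*B) = -88*B - 8*B²)
n + 86*W(-9) = -45 + 86*(-8*(-9)*(11 - 9)) = -45 + 86*(-8*(-9)*2) = -45 + 86*144 = -45 + 12384 = 12339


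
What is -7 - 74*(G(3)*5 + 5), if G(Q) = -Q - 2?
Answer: 1473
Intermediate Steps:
G(Q) = -2 - Q
-7 - 74*(G(3)*5 + 5) = -7 - 74*((-2 - 1*3)*5 + 5) = -7 - 74*((-2 - 3)*5 + 5) = -7 - 74*(-5*5 + 5) = -7 - 74*(-25 + 5) = -7 - 74*(-20) = -7 + 1480 = 1473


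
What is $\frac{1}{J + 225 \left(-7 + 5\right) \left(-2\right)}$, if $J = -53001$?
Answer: $- \frac{1}{52101} \approx -1.9193 \cdot 10^{-5}$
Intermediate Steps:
$\frac{1}{J + 225 \left(-7 + 5\right) \left(-2\right)} = \frac{1}{-53001 + 225 \left(-7 + 5\right) \left(-2\right)} = \frac{1}{-53001 + 225 \left(\left(-2\right) \left(-2\right)\right)} = \frac{1}{-53001 + 225 \cdot 4} = \frac{1}{-53001 + 900} = \frac{1}{-52101} = - \frac{1}{52101}$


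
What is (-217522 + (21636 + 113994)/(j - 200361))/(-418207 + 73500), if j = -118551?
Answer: 95551669/151420384 ≈ 0.63104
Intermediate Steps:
(-217522 + (21636 + 113994)/(j - 200361))/(-418207 + 73500) = (-217522 + (21636 + 113994)/(-118551 - 200361))/(-418207 + 73500) = (-217522 + 135630/(-318912))/(-344707) = (-217522 + 135630*(-1/318912))*(-1/344707) = (-217522 - 2055/4832)*(-1/344707) = -1051068359/4832*(-1/344707) = 95551669/151420384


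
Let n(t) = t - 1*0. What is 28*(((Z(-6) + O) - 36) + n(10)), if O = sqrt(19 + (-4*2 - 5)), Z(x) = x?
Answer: -896 + 28*sqrt(6) ≈ -827.41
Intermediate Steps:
n(t) = t (n(t) = t + 0 = t)
O = sqrt(6) (O = sqrt(19 + (-8 - 5)) = sqrt(19 - 13) = sqrt(6) ≈ 2.4495)
28*(((Z(-6) + O) - 36) + n(10)) = 28*(((-6 + sqrt(6)) - 36) + 10) = 28*((-42 + sqrt(6)) + 10) = 28*(-32 + sqrt(6)) = -896 + 28*sqrt(6)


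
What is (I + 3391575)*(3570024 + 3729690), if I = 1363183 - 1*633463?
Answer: 30084274809630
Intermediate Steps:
I = 729720 (I = 1363183 - 633463 = 729720)
(I + 3391575)*(3570024 + 3729690) = (729720 + 3391575)*(3570024 + 3729690) = 4121295*7299714 = 30084274809630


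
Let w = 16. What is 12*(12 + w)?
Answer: 336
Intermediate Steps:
12*(12 + w) = 12*(12 + 16) = 12*28 = 336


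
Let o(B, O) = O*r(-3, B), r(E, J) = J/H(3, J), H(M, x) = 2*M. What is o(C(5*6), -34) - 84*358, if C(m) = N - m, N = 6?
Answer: -29936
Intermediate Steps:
C(m) = 6 - m
r(E, J) = J/6 (r(E, J) = J/((2*3)) = J/6)
o(B, O) = B*O/6 (o(B, O) = O*(B/6) = B*O/6)
o(C(5*6), -34) - 84*358 = (1/6)*(6 - 5*6)*(-34) - 84*358 = (1/6)*(6 - 1*30)*(-34) - 30072 = (1/6)*(6 - 30)*(-34) - 30072 = (1/6)*(-24)*(-34) - 30072 = 136 - 30072 = -29936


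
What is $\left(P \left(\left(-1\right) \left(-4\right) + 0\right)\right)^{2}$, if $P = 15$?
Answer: $3600$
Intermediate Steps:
$\left(P \left(\left(-1\right) \left(-4\right) + 0\right)\right)^{2} = \left(15 \left(\left(-1\right) \left(-4\right) + 0\right)\right)^{2} = \left(15 \left(4 + 0\right)\right)^{2} = \left(15 \cdot 4\right)^{2} = 60^{2} = 3600$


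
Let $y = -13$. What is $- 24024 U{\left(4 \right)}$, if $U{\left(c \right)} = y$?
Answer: $312312$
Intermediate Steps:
$U{\left(c \right)} = -13$
$- 24024 U{\left(4 \right)} = \left(-24024\right) \left(-13\right) = 312312$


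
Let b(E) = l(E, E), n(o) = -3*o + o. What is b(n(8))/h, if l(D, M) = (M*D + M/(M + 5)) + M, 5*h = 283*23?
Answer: 13280/71599 ≈ 0.18548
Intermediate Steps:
n(o) = -2*o
h = 6509/5 (h = (283*23)/5 = (1/5)*6509 = 6509/5 ≈ 1301.8)
l(D, M) = M + D*M + M/(5 + M) (l(D, M) = (D*M + M/(5 + M)) + M = M + D*M + M/(5 + M))
b(E) = E*(6 + E**2 + 6*E)/(5 + E) (b(E) = E*(6 + E + 5*E + E*E)/(5 + E) = E*(6 + E + 5*E + E**2)/(5 + E) = E*(6 + E**2 + 6*E)/(5 + E))
b(n(8))/h = ((-2*8)*(6 + (-2*8)**2 + 6*(-2*8))/(5 - 2*8))/(6509/5) = -16*(6 + (-16)**2 + 6*(-16))/(5 - 16)*(5/6509) = -16*(6 + 256 - 96)/(-11)*(5/6509) = -16*(-1/11)*166*(5/6509) = (2656/11)*(5/6509) = 13280/71599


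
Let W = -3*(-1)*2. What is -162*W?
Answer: -972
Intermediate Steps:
W = 6 (W = 3*2 = 6)
-162*W = -162*6 = -972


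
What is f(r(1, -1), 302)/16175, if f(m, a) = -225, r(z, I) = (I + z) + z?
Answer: -9/647 ≈ -0.013910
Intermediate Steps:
r(z, I) = I + 2*z
f(r(1, -1), 302)/16175 = -225/16175 = -225*1/16175 = -9/647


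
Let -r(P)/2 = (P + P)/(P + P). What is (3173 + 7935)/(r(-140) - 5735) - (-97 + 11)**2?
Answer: -42441960/5737 ≈ -7397.9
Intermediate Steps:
r(P) = -2 (r(P) = -2*(P + P)/(P + P) = -2*2*P/(2*P) = -2*2*P*1/(2*P) = -2*1 = -2)
(3173 + 7935)/(r(-140) - 5735) - (-97 + 11)**2 = (3173 + 7935)/(-2 - 5735) - (-97 + 11)**2 = 11108/(-5737) - 1*(-86)**2 = 11108*(-1/5737) - 1*7396 = -11108/5737 - 7396 = -42441960/5737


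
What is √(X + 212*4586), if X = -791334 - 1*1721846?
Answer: 34*I*√1333 ≈ 1241.3*I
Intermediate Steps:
X = -2513180 (X = -791334 - 1721846 = -2513180)
√(X + 212*4586) = √(-2513180 + 212*4586) = √(-2513180 + 972232) = √(-1540948) = 34*I*√1333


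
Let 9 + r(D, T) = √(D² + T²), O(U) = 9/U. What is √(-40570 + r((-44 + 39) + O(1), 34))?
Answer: √(-40579 + 2*√293) ≈ 201.36*I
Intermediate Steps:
r(D, T) = -9 + √(D² + T²)
√(-40570 + r((-44 + 39) + O(1), 34)) = √(-40570 + (-9 + √(((-44 + 39) + 9/1)² + 34²))) = √(-40570 + (-9 + √((-5 + 9*1)² + 1156))) = √(-40570 + (-9 + √((-5 + 9)² + 1156))) = √(-40570 + (-9 + √(4² + 1156))) = √(-40570 + (-9 + √(16 + 1156))) = √(-40570 + (-9 + √1172)) = √(-40570 + (-9 + 2*√293)) = √(-40579 + 2*√293)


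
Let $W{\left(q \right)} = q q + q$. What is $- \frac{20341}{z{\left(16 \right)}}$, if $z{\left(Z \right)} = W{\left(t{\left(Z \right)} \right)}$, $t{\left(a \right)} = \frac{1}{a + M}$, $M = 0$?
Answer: $- \frac{5207296}{17} \approx -3.0631 \cdot 10^{5}$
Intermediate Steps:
$t{\left(a \right)} = \frac{1}{a}$ ($t{\left(a \right)} = \frac{1}{a + 0} = \frac{1}{a}$)
$W{\left(q \right)} = q + q^{2}$ ($W{\left(q \right)} = q^{2} + q = q + q^{2}$)
$z{\left(Z \right)} = \frac{1 + \frac{1}{Z}}{Z}$
$- \frac{20341}{z{\left(16 \right)}} = - \frac{20341}{\frac{1}{256} \left(1 + 16\right)} = - \frac{20341}{\frac{1}{256} \cdot 17} = - \frac{20341}{\frac{17}{256}} = \left(-20341\right) \frac{256}{17} = - \frac{5207296}{17}$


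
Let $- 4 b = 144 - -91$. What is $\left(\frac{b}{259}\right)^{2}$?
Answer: $\frac{55225}{1073296} \approx 0.051454$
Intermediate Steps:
$b = - \frac{235}{4}$ ($b = - \frac{144 - -91}{4} = - \frac{144 + 91}{4} = \left(- \frac{1}{4}\right) 235 = - \frac{235}{4} \approx -58.75$)
$\left(\frac{b}{259}\right)^{2} = \left(- \frac{235}{4 \cdot 259}\right)^{2} = \left(\left(- \frac{235}{4}\right) \frac{1}{259}\right)^{2} = \left(- \frac{235}{1036}\right)^{2} = \frac{55225}{1073296}$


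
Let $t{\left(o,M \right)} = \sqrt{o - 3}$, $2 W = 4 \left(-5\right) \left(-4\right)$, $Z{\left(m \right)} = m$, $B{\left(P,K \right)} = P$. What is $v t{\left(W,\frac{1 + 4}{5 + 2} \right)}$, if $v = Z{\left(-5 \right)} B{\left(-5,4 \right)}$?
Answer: $25 \sqrt{37} \approx 152.07$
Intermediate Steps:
$W = 40$ ($W = \frac{4 \left(-5\right) \left(-4\right)}{2} = \frac{\left(-20\right) \left(-4\right)}{2} = \frac{1}{2} \cdot 80 = 40$)
$t{\left(o,M \right)} = \sqrt{-3 + o}$
$v = 25$ ($v = \left(-5\right) \left(-5\right) = 25$)
$v t{\left(W,\frac{1 + 4}{5 + 2} \right)} = 25 \sqrt{-3 + 40} = 25 \sqrt{37}$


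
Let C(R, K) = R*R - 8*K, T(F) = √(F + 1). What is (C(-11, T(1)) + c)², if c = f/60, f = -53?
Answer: 52401649/3600 - 28828*√2/15 ≈ 11838.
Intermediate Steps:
T(F) = √(1 + F)
C(R, K) = R² - 8*K
c = -53/60 ≈ -0.88333
(C(-11, T(1)) + c)² = (((-11)² - 8*√(1 + 1)) - 53/60)² = ((121 - 8*√2) - 53/60)² = (7207/60 - 8*√2)²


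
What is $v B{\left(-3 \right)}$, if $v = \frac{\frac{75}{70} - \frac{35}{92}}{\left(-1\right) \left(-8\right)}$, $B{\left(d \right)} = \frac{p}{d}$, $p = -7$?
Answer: $\frac{445}{2208} \approx 0.20154$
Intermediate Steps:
$B{\left(d \right)} = - \frac{7}{d}$
$v = \frac{445}{5152}$ ($v = \frac{75 \cdot \frac{1}{70} - \frac{35}{92}}{8} = \left(\frac{15}{14} - \frac{35}{92}\right) \frac{1}{8} = \frac{445}{644} \cdot \frac{1}{8} = \frac{445}{5152} \approx 0.086374$)
$v B{\left(-3 \right)} = \frac{445 \left(- \frac{7}{-3}\right)}{5152} = \frac{445 \left(\left(-7\right) \left(- \frac{1}{3}\right)\right)}{5152} = \frac{445}{5152} \cdot \frac{7}{3} = \frac{445}{2208}$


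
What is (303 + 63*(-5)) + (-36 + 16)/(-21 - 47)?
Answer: -199/17 ≈ -11.706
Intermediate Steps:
(303 + 63*(-5)) + (-36 + 16)/(-21 - 47) = (303 - 315) - 20/(-68) = -12 - 20*(-1/68) = -12 + 5/17 = -199/17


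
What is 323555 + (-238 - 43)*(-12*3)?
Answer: 333671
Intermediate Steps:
323555 + (-238 - 43)*(-12*3) = 323555 - 281*(-36) = 323555 + 10116 = 333671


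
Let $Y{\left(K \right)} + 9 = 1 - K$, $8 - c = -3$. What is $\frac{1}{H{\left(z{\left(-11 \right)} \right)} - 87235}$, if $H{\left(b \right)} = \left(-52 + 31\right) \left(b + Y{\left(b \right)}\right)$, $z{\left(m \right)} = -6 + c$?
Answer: $- \frac{1}{87067} \approx -1.1485 \cdot 10^{-5}$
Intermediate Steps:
$c = 11$ ($c = 8 - -3 = 8 + 3 = 11$)
$Y{\left(K \right)} = -8 - K$ ($Y{\left(K \right)} = -9 - \left(-1 + K\right) = -8 - K$)
$z{\left(m \right)} = 5$ ($z{\left(m \right)} = -6 + 11 = 5$)
$H{\left(b \right)} = 168$ ($H{\left(b \right)} = \left(-52 + 31\right) \left(b - \left(8 + b\right)\right) = \left(-21\right) \left(-8\right) = 168$)
$\frac{1}{H{\left(z{\left(-11 \right)} \right)} - 87235} = \frac{1}{168 - 87235} = \frac{1}{-87067} = - \frac{1}{87067}$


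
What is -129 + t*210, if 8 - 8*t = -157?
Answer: 16809/4 ≈ 4202.3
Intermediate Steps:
t = 165/8 (t = 1 - ⅛*(-157) = 1 + 157/8 = 165/8 ≈ 20.625)
-129 + t*210 = -129 + (165/8)*210 = -129 + 17325/4 = 16809/4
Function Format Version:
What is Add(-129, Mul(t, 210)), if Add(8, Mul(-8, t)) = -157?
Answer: Rational(16809, 4) ≈ 4202.3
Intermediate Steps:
t = Rational(165, 8) (t = Add(1, Mul(Rational(-1, 8), -157)) = Add(1, Rational(157, 8)) = Rational(165, 8) ≈ 20.625)
Add(-129, Mul(t, 210)) = Add(-129, Mul(Rational(165, 8), 210)) = Add(-129, Rational(17325, 4)) = Rational(16809, 4)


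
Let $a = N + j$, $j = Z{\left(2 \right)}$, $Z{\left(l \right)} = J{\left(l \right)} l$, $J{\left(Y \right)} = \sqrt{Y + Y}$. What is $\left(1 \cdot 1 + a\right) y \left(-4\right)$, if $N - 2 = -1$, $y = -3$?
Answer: $72$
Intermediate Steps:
$J{\left(Y \right)} = \sqrt{2} \sqrt{Y}$ ($J{\left(Y \right)} = \sqrt{2 Y} = \sqrt{2} \sqrt{Y}$)
$N = 1$ ($N = 2 - 1 = 1$)
$Z{\left(l \right)} = \sqrt{2} l^{\frac{3}{2}}$ ($Z{\left(l \right)} = \sqrt{2} \sqrt{l} l = \sqrt{2} l^{\frac{3}{2}}$)
$j = 4$ ($j = \sqrt{2} \cdot 2^{\frac{3}{2}} = \sqrt{2} \cdot 2 \sqrt{2} = 4$)
$a = 5$ ($a = 1 + 4 = 5$)
$\left(1 \cdot 1 + a\right) y \left(-4\right) = \left(1 \cdot 1 + 5\right) \left(-3\right) \left(-4\right) = \left(1 + 5\right) \left(-3\right) \left(-4\right) = 6 \left(-3\right) \left(-4\right) = \left(-18\right) \left(-4\right) = 72$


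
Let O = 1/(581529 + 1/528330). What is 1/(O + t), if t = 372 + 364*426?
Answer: 307239216571/47756034867458286 ≈ 6.4335e-6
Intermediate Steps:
O = 528330/307239216571 (O = 1/(581529 + 1/528330) = 1/(307239216571/528330) = 528330/307239216571 ≈ 1.7196e-6)
t = 155436 (t = 372 + 155064 = 155436)
1/(O + t) = 1/(528330/307239216571 + 155436) = 1/(47756034867458286/307239216571) = 307239216571/47756034867458286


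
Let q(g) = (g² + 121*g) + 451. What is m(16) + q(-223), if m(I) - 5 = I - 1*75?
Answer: 23143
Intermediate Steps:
m(I) = -70 + I (m(I) = 5 + (I - 1*75) = 5 + (I - 75) = 5 + (-75 + I) = -70 + I)
q(g) = 451 + g² + 121*g
m(16) + q(-223) = (-70 + 16) + (451 + (-223)² + 121*(-223)) = -54 + (451 + 49729 - 26983) = -54 + 23197 = 23143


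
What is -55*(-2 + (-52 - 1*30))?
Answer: 4620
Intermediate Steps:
-55*(-2 + (-52 - 1*30)) = -55*(-2 + (-52 - 30)) = -55*(-2 - 82) = -55*(-84) = 4620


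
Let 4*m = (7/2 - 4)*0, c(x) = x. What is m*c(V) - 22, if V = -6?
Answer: -22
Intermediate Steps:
m = 0 (m = ((7/2 - 4)*0)/4 = (-½*0)/4 = (¼)*0 = 0)
m*c(V) - 22 = 0*(-6) - 22 = 0 - 22 = -22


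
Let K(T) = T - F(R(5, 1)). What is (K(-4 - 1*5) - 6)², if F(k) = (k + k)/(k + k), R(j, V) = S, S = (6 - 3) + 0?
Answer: 256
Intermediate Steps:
S = 3 (S = 3 + 0 = 3)
R(j, V) = 3
F(k) = 1 (F(k) = (2*k)/((2*k)) = (2*k)*(1/(2*k)) = 1)
K(T) = -1 + T (K(T) = T - 1*1 = T - 1 = -1 + T)
(K(-4 - 1*5) - 6)² = ((-1 + (-4 - 1*5)) - 6)² = ((-1 + (-4 - 5)) - 6)² = ((-1 - 9) - 6)² = (-10 - 6)² = (-16)² = 256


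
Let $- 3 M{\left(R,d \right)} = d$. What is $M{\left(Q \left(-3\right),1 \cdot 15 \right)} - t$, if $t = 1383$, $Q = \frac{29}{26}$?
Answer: $-1388$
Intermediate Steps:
$Q = \frac{29}{26}$ ($Q = 29 \cdot \frac{1}{26} = \frac{29}{26} \approx 1.1154$)
$M{\left(R,d \right)} = - \frac{d}{3}$
$M{\left(Q \left(-3\right),1 \cdot 15 \right)} - t = - \frac{1 \cdot 15}{3} - 1383 = \left(- \frac{1}{3}\right) 15 - 1383 = -5 - 1383 = -1388$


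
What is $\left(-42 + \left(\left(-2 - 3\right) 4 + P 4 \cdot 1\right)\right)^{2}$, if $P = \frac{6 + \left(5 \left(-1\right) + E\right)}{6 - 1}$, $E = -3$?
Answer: $\frac{101124}{25} \approx 4045.0$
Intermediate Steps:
$P = - \frac{2}{5}$ ($P = \frac{6 + \left(5 \left(-1\right) - 3\right)}{6 - 1} = \frac{6 - 8}{5} = \left(6 - 8\right) \frac{1}{5} = \left(-2\right) \frac{1}{5} = - \frac{2}{5} \approx -0.4$)
$\left(-42 + \left(\left(-2 - 3\right) 4 + P 4 \cdot 1\right)\right)^{2} = \left(-42 + \left(\left(-2 - 3\right) 4 - \frac{2 \cdot 4 \cdot 1}{5}\right)\right)^{2} = \left(-42 - \frac{108}{5}\right)^{2} = \left(- \frac{318}{5}\right)^{2} = \frac{101124}{25}$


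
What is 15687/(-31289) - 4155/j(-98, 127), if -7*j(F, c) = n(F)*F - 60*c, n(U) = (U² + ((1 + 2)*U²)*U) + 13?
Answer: -4324942758129/8628265966618 ≈ -0.50125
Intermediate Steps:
n(U) = 13 + U² + 3*U³ (n(U) = (U² + (3*U²)*U) + 13 = (U² + 3*U³) + 13 = 13 + U² + 3*U³)
j(F, c) = 60*c/7 - F*(13 + F² + 3*F³)/7 (j(F, c) = -((13 + F² + 3*F³)*F - 60*c)/7 = -(F*(13 + F² + 3*F³) - 60*c)/7 = -(-60*c + F*(13 + F² + 3*F³))/7 = 60*c/7 - F*(13 + F² + 3*F³)/7)
15687/(-31289) - 4155/j(-98, 127) = 15687/(-31289) - 4155/((60/7)*127 - ⅐*(-98)*(13 + (-98)² + 3*(-98)³)) = 15687*(-1/31289) - 4155/(7620/7 - ⅐*(-98)*(13 + 9604 + 3*(-941192))) = -15687/31289 - 4155/(7620/7 - ⅐*(-98)*(13 + 9604 - 2823576)) = -15687/31289 - 4155/(7620/7 - ⅐*(-98)*(-2813959)) = -15687/31289 - 4155/(7620/7 - 39395426) = -15687/31289 - 4155/(-275760362/7) = -15687/31289 - 4155*(-7/275760362) = -15687/31289 + 29085/275760362 = -4324942758129/8628265966618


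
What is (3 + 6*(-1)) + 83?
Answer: 80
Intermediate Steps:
(3 + 6*(-1)) + 83 = (3 - 6) + 83 = -3 + 83 = 80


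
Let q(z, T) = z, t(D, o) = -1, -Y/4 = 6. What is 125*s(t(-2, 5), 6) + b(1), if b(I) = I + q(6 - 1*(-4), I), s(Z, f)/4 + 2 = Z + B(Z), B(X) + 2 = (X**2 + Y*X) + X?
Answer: 9511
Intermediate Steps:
Y = -24 (Y = -4*6 = -24)
B(X) = -2 + X**2 - 23*X (B(X) = -2 + ((X**2 - 24*X) + X) = -2 + (X**2 - 23*X) = -2 + X**2 - 23*X)
s(Z, f) = -16 - 88*Z + 4*Z**2 (s(Z, f) = -8 + 4*(Z + (-2 + Z**2 - 23*Z)) = -8 + 4*(-2 + Z**2 - 22*Z) = -8 + (-8 - 88*Z + 4*Z**2) = -16 - 88*Z + 4*Z**2)
b(I) = 10 + I (b(I) = I + (6 - 1*(-4)) = I + (6 + 4) = I + 10 = 10 + I)
125*s(t(-2, 5), 6) + b(1) = 125*(-16 - 88*(-1) + 4*(-1)**2) + (10 + 1) = 125*(-16 + 88 + 4*1) + 11 = 125*(-16 + 88 + 4) + 11 = 125*76 + 11 = 9500 + 11 = 9511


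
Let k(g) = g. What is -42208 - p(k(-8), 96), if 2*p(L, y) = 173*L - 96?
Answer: -41468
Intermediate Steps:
p(L, y) = -48 + 173*L/2 (p(L, y) = (173*L - 96)/2 = (-96 + 173*L)/2 = -48 + 173*L/2)
-42208 - p(k(-8), 96) = -42208 - (-48 + (173/2)*(-8)) = -42208 - (-48 - 692) = -42208 - 1*(-740) = -42208 + 740 = -41468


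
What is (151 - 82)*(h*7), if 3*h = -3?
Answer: -483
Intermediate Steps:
h = -1 (h = (⅓)*(-3) = -1)
(151 - 82)*(h*7) = (151 - 82)*(-1*7) = 69*(-7) = -483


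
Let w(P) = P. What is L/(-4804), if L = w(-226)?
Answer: 113/2402 ≈ 0.047044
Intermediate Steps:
L = -226
L/(-4804) = -226/(-4804) = -226*(-1/4804) = 113/2402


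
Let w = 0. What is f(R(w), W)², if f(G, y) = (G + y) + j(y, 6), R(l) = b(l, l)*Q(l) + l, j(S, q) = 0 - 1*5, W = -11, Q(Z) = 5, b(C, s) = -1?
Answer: 441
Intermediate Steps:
j(S, q) = -5 (j(S, q) = 0 - 5 = -5)
R(l) = -5 + l (R(l) = -1*5 + l = -5 + l)
f(G, y) = -5 + G + y (f(G, y) = (G + y) - 5 = -5 + G + y)
f(R(w), W)² = (-5 + (-5 + 0) - 11)² = (-5 - 5 - 11)² = (-21)² = 441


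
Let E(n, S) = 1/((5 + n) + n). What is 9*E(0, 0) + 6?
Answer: 39/5 ≈ 7.8000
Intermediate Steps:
E(n, S) = 1/(5 + 2*n)
9*E(0, 0) + 6 = 9/(5 + 2*0) + 6 = 9/(5 + 0) + 6 = 9/5 + 6 = 39/5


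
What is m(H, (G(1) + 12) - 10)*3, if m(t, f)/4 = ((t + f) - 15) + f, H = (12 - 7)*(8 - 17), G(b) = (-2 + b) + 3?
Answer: -624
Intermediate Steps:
G(b) = 1 + b
H = -45 (H = 5*(-9) = -45)
m(t, f) = -60 + 4*t + 8*f (m(t, f) = 4*(((t + f) - 15) + f) = 4*(((f + t) - 15) + f) = 4*((-15 + f + t) + f) = 4*(-15 + t + 2*f) = -60 + 4*t + 8*f)
m(H, (G(1) + 12) - 10)*3 = (-60 + 4*(-45) + 8*(((1 + 1) + 12) - 10))*3 = (-60 - 180 + 8*((2 + 12) - 10))*3 = (-60 - 180 + 8*(14 - 10))*3 = (-60 - 180 + 8*4)*3 = (-60 - 180 + 32)*3 = -208*3 = -624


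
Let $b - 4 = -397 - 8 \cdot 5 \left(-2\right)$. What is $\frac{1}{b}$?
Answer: $- \frac{1}{313} \approx -0.0031949$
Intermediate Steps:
$b = -313$ ($b = 4 - \left(397 + 8 \cdot 5 \left(-2\right)\right) = 4 - \left(397 + 40 \left(-2\right)\right) = 4 - 317 = -313$)
$\frac{1}{b} = \frac{1}{-313} = - \frac{1}{313}$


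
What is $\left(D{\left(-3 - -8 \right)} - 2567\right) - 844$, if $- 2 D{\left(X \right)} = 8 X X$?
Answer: $-3511$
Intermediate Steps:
$D{\left(X \right)} = - 4 X^{2}$ ($D{\left(X \right)} = - \frac{8 X X}{2} = - \frac{8 X^{2}}{2} = - 4 X^{2}$)
$\left(D{\left(-3 - -8 \right)} - 2567\right) - 844 = \left(- 4 \left(-3 - -8\right)^{2} - 2567\right) - 844 = \left(- 4 \left(-3 + 8\right)^{2} - 2567\right) - 844 = \left(- 4 \cdot 5^{2} - 2567\right) - 844 = \left(\left(-4\right) 25 - 2567\right) - 844 = \left(-100 - 2567\right) - 844 = -2667 - 844 = -3511$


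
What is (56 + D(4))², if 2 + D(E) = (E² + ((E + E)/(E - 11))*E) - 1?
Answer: 203401/49 ≈ 4151.0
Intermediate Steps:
D(E) = -3 + E² + 2*E²/(-11 + E) (D(E) = -2 + ((E² + ((E + E)/(E - 11))*E) - 1) = -2 + ((E² + ((2*E)/(-11 + E))*E) - 1) = -2 + ((E² + (2*E/(-11 + E))*E) - 1) = -2 + ((E² + 2*E²/(-11 + E)) - 1) = -2 + (-1 + E² + 2*E²/(-11 + E)) = -3 + E² + 2*E²/(-11 + E))
(56 + D(4))² = (56 + (33 + 4³ - 9*4² - 3*4)/(-11 + 4))² = (56 + (33 + 64 - 9*16 - 12)/(-7))² = (56 - (33 + 64 - 144 - 12)/7)² = (56 - ⅐*(-59))² = (56 + 59/7)² = (451/7)² = 203401/49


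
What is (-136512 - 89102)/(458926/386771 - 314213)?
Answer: 87260952394/121528017297 ≈ 0.71803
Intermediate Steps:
(-136512 - 89102)/(458926/386771 - 314213) = -225614/(458926*(1/386771) - 314213) = -225614/(458926/386771 - 314213) = -225614/(-121528017297/386771) = -225614*(-386771/121528017297) = 87260952394/121528017297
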